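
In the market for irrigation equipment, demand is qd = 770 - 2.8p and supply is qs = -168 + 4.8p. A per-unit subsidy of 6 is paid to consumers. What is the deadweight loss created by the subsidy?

Pre-subsidy: 770 - 2.8p = -168 + 4.8p gives p* = 2345/19, q* = 8064/19.
With the rebate, buyers effectively pay pb = ps − 6, where ps is the price sellers receive.
Demand in terms of ps becomes qd = 770 − 2.8(ps − 6) = 786.8 - 2.8ps. Setting this equal to supply: 786.8 - 2.8ps = -168 + 4.8ps, so ps = 2387/19.
Buyers pay pb = 2387/19 − 6 = 2273/19; q' = -168 + 4.8·(2387/19) = 41328/95.
The subsidy expands output by 41328/95 − 8064/19 = 1008/95 past the efficient level; on those units the gap between marginal cost and willingness to pay runs from 0 up to 6.
DWL = ½ × 6 × 1008/95 = 3024/95.

Deadweight loss = 3024/95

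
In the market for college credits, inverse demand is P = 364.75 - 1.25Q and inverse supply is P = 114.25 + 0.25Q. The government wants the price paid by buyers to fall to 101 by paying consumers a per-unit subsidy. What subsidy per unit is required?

Required subsidy s = 66 per unit

At a buyer price of 101, quantity demanded is 291.8 − 0.8·101 = 211.
Sellers supply 211 only when they receive Ps = 114.25 + 0.25·211 = 167.
s = Ps − Pb = 167 − 101 = 66.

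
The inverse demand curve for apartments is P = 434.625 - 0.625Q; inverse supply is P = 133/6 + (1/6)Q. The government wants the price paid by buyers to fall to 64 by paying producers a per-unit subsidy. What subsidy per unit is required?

At a buyer price of 64, quantity demanded is 695.4 − 1.6·64 = 593.
Sellers supply 593 only when they receive Ps = 133/6 + (1/6)·593 = 121.
s = Ps − Pb = 121 − 64 = 57.

Required subsidy s = 57 per unit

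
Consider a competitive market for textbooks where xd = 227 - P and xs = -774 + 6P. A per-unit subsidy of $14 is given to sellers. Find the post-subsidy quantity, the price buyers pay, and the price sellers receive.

x' = 96; buyers pay $131; sellers receive $145

Pre-subsidy: 227 - P = -774 + 6P gives P* = 143, x* = 84.
With the subsidy, sellers receive Ps = Pb + 14 for each unit, where Pb is the price buyers pay.
Supply in terms of Pb becomes xs = -774 + 6(Pb + 14) = -690 + 6Pb. Setting this equal to demand: 227 - Pb = -690 + 6Pb, so Pb = 131.
Sellers receive Ps = 131 + 14 = 145; x' = 227 − 1·131 = 96.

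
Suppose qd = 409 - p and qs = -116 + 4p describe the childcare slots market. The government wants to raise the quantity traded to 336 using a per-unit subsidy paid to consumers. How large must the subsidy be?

At q = 336, invert demand for the buyer price: pb = (409 − 336)/1 = 73; invert supply for the seller price: ps = (336 − (-116))/4 = 113.
The subsidy must fill the gap: s = ps − pb = 113 − 73 = 40.

Required subsidy s = 40 per unit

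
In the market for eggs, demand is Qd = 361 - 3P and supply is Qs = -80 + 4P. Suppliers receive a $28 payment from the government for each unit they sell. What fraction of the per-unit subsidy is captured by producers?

Producer share = 3/7

Pre-subsidy: 361 - 3P = -80 + 4P gives P* = 63, Q* = 172.
With the subsidy, sellers receive Ps = Pb + 28 for each unit, where Pb is the price buyers pay.
Supply in terms of Pb becomes Qs = -80 + 4(Pb + 28) = 32 + 4Pb. Setting this equal to demand: 361 - 3Pb = 32 + 4Pb, so Pb = 47.
Sellers receive Ps = 47 + 28 = 75; Q' = 361 − 3·47 = 220.
Buyers' price falls by P* − Pb = 63 − 47 = 16; sellers' price rises by Ps − P* = 75 − 63 = 12.
So producers capture 12/28 = 3/7 of each unit of subsidy.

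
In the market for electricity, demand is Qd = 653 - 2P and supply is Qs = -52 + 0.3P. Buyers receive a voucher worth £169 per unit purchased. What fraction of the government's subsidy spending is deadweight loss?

Pre-subsidy: 653 - 2P = -52 + 0.3P gives P* = 7050/23, Q* = 919/23.
With the rebate, buyers effectively pay Pb = Ps − 169, where Ps is the price sellers receive.
Demand in terms of Ps becomes Qd = 653 − 2(Ps − 169) = 991 - 2Ps. Setting this equal to supply: 991 - 2Ps = -52 + 0.3Ps, so Ps = 10430/23.
Buyers pay Pb = 10430/23 − 169 = 6543/23; Q' = -52 + 0.3·(10430/23) = 1933/23.
ΔCS = ½(919/23 + 1933/23)(7050/23 − 6543/23) = 31434/23; ΔPS = ½(919/23 + 1933/23)(10430/23 − 7050/23) = 209560/23.
Government spending = 169 × 1933/23 = 326677/23.
DWL = ½ × 169 × (1933/23 − 919/23) = 85683/23; fraction = (85683/23) / (326677/23) = 507/1933.

DWL / government spending = 507/1933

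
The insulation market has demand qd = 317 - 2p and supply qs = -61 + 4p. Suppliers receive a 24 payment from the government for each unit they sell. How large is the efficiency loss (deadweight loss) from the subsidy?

Pre-subsidy: 317 - 2p = -61 + 4p gives p* = 63, q* = 191.
With the subsidy, sellers receive ps = pb + 24 for each unit, where pb is the price buyers pay.
Supply in terms of pb becomes qs = -61 + 4(pb + 24) = 35 + 4pb. Setting this equal to demand: 317 - 2pb = 35 + 4pb, so pb = 47.
Sellers receive ps = 47 + 24 = 71; q' = 317 − 2·47 = 223.
The subsidy expands output by 223 − 191 = 32 past the efficient level; on those units the gap between marginal cost and willingness to pay runs from 0 up to 24.
DWL = ½ × 24 × 32 = 384.

Deadweight loss = 384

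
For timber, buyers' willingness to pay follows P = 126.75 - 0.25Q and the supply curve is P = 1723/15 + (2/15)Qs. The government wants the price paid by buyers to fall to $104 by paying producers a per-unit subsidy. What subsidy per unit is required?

Required subsidy s = $23 per unit

At a buyer price of 104, quantity demanded is 507 − 4·104 = 91.
Sellers supply 91 only when they receive Ps = 1723/15 + (2/15)·91 = 127.
s = Ps − Pb = 127 − 104 = 23.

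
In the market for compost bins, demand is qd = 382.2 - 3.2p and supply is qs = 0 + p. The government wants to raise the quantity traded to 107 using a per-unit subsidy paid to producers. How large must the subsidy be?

Required subsidy s = 21 per unit

At q = 107, invert demand for the buyer price: pb = (382.2 − 107)/3.2 = 86; invert supply for the seller price: ps = (107 − (0))/1 = 107.
The subsidy must fill the gap: s = ps − pb = 107 − 86 = 21.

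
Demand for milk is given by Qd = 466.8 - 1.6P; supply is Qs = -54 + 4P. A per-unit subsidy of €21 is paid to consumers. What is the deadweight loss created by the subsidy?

Pre-subsidy: 466.8 - 1.6P = -54 + 4P gives P* = 93, Q* = 318.
With the rebate, buyers effectively pay Pb = Ps − 21, where Ps is the price sellers receive.
Demand in terms of Ps becomes Qd = 466.8 − 1.6(Ps − 21) = 500.4 - 1.6Ps. Setting this equal to supply: 500.4 - 1.6Ps = -54 + 4Ps, so Ps = 99.
Buyers pay Pb = 99 − 21 = 78; Q' = -54 + 4·99 = 342.
The subsidy expands output by 342 − 318 = 24 past the efficient level; on those units the gap between marginal cost and willingness to pay runs from 0 up to 21.
DWL = ½ × 21 × 24 = 252.

Deadweight loss = €252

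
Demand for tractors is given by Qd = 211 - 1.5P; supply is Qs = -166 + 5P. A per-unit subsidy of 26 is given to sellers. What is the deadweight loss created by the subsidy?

Deadweight loss = 390

Pre-subsidy: 211 - 1.5P = -166 + 5P gives P* = 58, Q* = 124.
With the subsidy, sellers receive Ps = Pb + 26 for each unit, where Pb is the price buyers pay.
Supply in terms of Pb becomes Qs = -166 + 5(Pb + 26) = -36 + 5Pb. Setting this equal to demand: 211 - 1.5Pb = -36 + 5Pb, so Pb = 38.
Sellers receive Ps = 38 + 26 = 64; Q' = 211 − 1.5·38 = 154.
The subsidy expands output by 154 − 124 = 30 past the efficient level; on those units the gap between marginal cost and willingness to pay runs from 0 up to 26.
DWL = ½ × 26 × 30 = 390.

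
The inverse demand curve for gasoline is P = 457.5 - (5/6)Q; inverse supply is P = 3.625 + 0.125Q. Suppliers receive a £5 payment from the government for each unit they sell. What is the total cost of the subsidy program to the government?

Government cost = 55065/23

Pre-subsidy: 457.5 - (5/6)Q = 3.625 + 0.125Q gives Q* = 10893/23 and P* = 1445/23.
With the subsidy, sellers receive Ps = Pb + 5 for each unit, where Pb is the price buyers pay.
On the curves, Pb = 457.5 - (5/6)Q and Ps = 3.625 + 0.125Q; the wedge Ps − Pb = 5 gives 3.625 + 0.125Q − (457.5 - (5/6)Q) = 5, so Q' = 11013/23.
Then Pb = 457.5 − (5/6)·(11013/23) = 1345/23 and Ps = 3.625 + 0.125·(11013/23) = 1460/23.
Government outlay = subsidy × quantity = 5 × 11013/23 = 55065/23.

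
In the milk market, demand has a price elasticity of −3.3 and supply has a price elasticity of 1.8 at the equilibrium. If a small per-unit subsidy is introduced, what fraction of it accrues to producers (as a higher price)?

For a small subsidy around the equilibrium, the benefit split depends on the relative slopes, which at a point are proportional to the elasticities.
Buyer share = εs/(εs + |εd|) = 1.8/(1.8 + 3.3) = 6/17; seller share = |εd|/(εs + |εd|) = 11/17.
So producers capture 11/17 of the subsidy.

Producer share = 11/17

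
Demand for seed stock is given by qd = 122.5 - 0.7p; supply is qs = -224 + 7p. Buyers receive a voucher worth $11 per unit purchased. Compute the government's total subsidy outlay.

Pre-subsidy: 122.5 - 0.7p = -224 + 7p gives p* = 45, q* = 91.
With the rebate, buyers effectively pay pb = ps − 11, where ps is the price sellers receive.
Demand in terms of ps becomes qd = 122.5 − 0.7(ps − 11) = 130.2 - 0.7ps. Setting this equal to supply: 130.2 - 0.7ps = -224 + 7ps, so ps = 46.
Buyers pay pb = 46 − 11 = 35; q' = -224 + 7·46 = 98.
Government outlay = subsidy × quantity = 11 × 98 = 1078.

Government cost = $1078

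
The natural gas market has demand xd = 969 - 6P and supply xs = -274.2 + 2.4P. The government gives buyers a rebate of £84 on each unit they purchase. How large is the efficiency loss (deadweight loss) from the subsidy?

Deadweight loss = £6048

Pre-subsidy: 969 - 6P = -274.2 + 2.4P gives P* = 148, x* = 81.
With the rebate, buyers effectively pay Pb = Ps − 84, where Ps is the price sellers receive.
Demand in terms of Ps becomes xd = 969 − 6(Ps − 84) = 1473 - 6Ps. Setting this equal to supply: 1473 - 6Ps = -274.2 + 2.4Ps, so Ps = 208.
Buyers pay Pb = 208 − 84 = 124; x' = -274.2 + 2.4·208 = 225.
The subsidy expands output by 225 − 81 = 144 past the efficient level; on those units the gap between marginal cost and willingness to pay runs from 0 up to 84.
DWL = ½ × 84 × 144 = 6048.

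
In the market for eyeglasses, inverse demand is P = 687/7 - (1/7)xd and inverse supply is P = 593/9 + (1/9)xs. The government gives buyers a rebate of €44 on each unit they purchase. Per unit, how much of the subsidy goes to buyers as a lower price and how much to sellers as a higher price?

Pre-subsidy: 687/7 - (1/7)x = 593/9 + (1/9)x gives x* = 127 and P* = 80.
With the rebate, buyers effectively pay Pb = Ps − 44, where Ps is the price sellers receive.
On the curves, Pb = 687/7 - (1/7)x and Ps = 593/9 + (1/9)x; the wedge Ps − Pb = 44 gives 593/9 + (1/9)x − (687/7 - (1/7)x) = 44, so x' = 300.25.
Then Pb = 687/7 − (1/7)·300.25 = 55.25 and Ps = 593/9 + (1/9)·300.25 = 99.25.
Buyers' price falls by P* − Pb = 80 − 55.25 = 24.75; sellers' price rises by Ps − P* = 99.25 − 80 = 19.25.

Buyers gain €24.75 per unit; sellers gain €19.25 per unit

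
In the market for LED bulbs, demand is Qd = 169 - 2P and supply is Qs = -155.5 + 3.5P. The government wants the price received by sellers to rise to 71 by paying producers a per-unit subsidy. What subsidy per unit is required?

At a seller price of 71, quantity supplied is -155.5 + 3.5·71 = 93.
Buyers absorb 93 only when they pay Pb with 169 − 2·Pb = 93, i.e. Pb = 38.
s = Ps − Pb = 71 − 38 = 33.

Required subsidy s = 33 per unit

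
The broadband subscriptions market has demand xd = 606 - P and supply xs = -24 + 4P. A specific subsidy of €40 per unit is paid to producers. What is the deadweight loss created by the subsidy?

Deadweight loss = €640

Pre-subsidy: 606 - P = -24 + 4P gives P* = 126, x* = 480.
With the subsidy, sellers receive Ps = Pb + 40 for each unit, where Pb is the price buyers pay.
Supply in terms of Pb becomes xs = -24 + 4(Pb + 40) = 136 + 4Pb. Setting this equal to demand: 606 - Pb = 136 + 4Pb, so Pb = 94.
Sellers receive Ps = 94 + 40 = 134; x' = 606 − 1·94 = 512.
The subsidy expands output by 512 − 480 = 32 past the efficient level; on those units the gap between marginal cost and willingness to pay runs from 0 up to 40.
DWL = ½ × 40 × 32 = 640.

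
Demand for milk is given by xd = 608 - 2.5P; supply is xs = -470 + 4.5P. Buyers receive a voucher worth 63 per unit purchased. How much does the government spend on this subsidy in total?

Government cost = 20427.75

Pre-subsidy: 608 - 2.5P = -470 + 4.5P gives P* = 154, x* = 223.
With the rebate, buyers effectively pay Pb = Ps − 63, where Ps is the price sellers receive.
Demand in terms of Ps becomes xd = 608 − 2.5(Ps − 63) = 765.5 - 2.5Ps. Setting this equal to supply: 765.5 - 2.5Ps = -470 + 4.5Ps, so Ps = 176.5.
Buyers pay Pb = 176.5 − 63 = 113.5; x' = -470 + 4.5·176.5 = 324.25.
Government outlay = subsidy × quantity = 63 × 324.25 = 20427.75.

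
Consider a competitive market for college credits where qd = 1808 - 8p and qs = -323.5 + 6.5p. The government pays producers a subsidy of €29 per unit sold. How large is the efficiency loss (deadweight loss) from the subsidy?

Pre-subsidy: 1808 - 8p = -323.5 + 6.5p gives p* = 147, q* = 632.
With the subsidy, sellers receive ps = pb + 29 for each unit, where pb is the price buyers pay.
Supply in terms of pb becomes qs = -323.5 + 6.5(pb + 29) = -135 + 6.5pb. Setting this equal to demand: 1808 - 8pb = -135 + 6.5pb, so pb = 134.
Sellers receive ps = 134 + 29 = 163; q' = 1808 − 8·134 = 736.
The subsidy expands output by 736 − 632 = 104 past the efficient level; on those units the gap between marginal cost and willingness to pay runs from 0 up to 29.
DWL = ½ × 29 × 104 = 1508.

Deadweight loss = €1508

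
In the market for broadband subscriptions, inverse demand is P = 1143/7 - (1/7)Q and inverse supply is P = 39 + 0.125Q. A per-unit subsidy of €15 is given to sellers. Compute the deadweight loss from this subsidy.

Pre-subsidy: 1143/7 - (1/7)Q = 39 + 0.125Q gives Q* = 464 and P* = 97.
With the subsidy, sellers receive Ps = Pb + 15 for each unit, where Pb is the price buyers pay.
On the curves, Pb = 1143/7 - (1/7)Q and Ps = 39 + 0.125Q; the wedge Ps − Pb = 15 gives 39 + 0.125Q − (1143/7 - (1/7)Q) = 15, so Q' = 520.
Then Pb = 1143/7 − (1/7)·520 = 89 and Ps = 39 + 0.125·520 = 104.
The subsidy expands output by 520 − 464 = 56 past the efficient level; on those units the gap between marginal cost and willingness to pay runs from 0 up to 15.
DWL = ½ × 15 × 56 = 420.

Deadweight loss = €420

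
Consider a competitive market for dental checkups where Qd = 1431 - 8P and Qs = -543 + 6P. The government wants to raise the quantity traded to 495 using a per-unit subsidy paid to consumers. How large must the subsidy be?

Required subsidy s = 56 per unit

At Q = 495, invert demand for the buyer price: Pb = (1431 − 495)/8 = 117; invert supply for the seller price: Ps = (495 − (-543))/6 = 173.
The subsidy must fill the gap: s = Ps − Pb = 173 − 117 = 56.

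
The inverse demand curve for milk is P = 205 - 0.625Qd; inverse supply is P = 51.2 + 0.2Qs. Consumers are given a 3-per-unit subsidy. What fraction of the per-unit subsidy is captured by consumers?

Pre-subsidy: 205 - 0.625Q = 51.2 + 0.2Q gives Q* = 6152/33 and P* = 2920/33.
With the rebate, buyers effectively pay Pb = Ps − 3, where Ps is the price sellers receive.
On the curves, Pb = 205 - 0.625Q and Ps = 51.2 + 0.2Q; the wedge Ps − Pb = 3 gives 51.2 + 0.2Q − (205 - 0.625Q) = 3, so Q' = 6272/33.
Then Pb = 205 − 0.625·(6272/33) = 2845/33 and Ps = 51.2 + 0.2·(6272/33) = 2944/33.
Buyers' price falls by P* − Pb = 2920/33 − 2845/33 = 25/11; sellers' price rises by Ps − P* = 2944/33 − 2920/33 = 8/11.
So consumers capture (25/11)/3 = 25/33 of each unit of subsidy.

Consumer share = 25/33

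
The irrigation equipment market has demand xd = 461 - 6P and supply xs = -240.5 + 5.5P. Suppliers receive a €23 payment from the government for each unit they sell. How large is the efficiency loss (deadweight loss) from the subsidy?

Deadweight loss = €759

Pre-subsidy: 461 - 6P = -240.5 + 5.5P gives P* = 61, x* = 95.
With the subsidy, sellers receive Ps = Pb + 23 for each unit, where Pb is the price buyers pay.
Supply in terms of Pb becomes xs = -240.5 + 5.5(Pb + 23) = -114 + 5.5Pb. Setting this equal to demand: 461 - 6Pb = -114 + 5.5Pb, so Pb = 50.
Sellers receive Ps = 50 + 23 = 73; x' = 461 − 6·50 = 161.
The subsidy expands output by 161 − 95 = 66 past the efficient level; on those units the gap between marginal cost and willingness to pay runs from 0 up to 23.
DWL = ½ × 23 × 66 = 759.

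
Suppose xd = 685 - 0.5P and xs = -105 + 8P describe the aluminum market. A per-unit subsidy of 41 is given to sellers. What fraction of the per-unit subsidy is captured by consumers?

Consumer share = 16/17

Pre-subsidy: 685 - 0.5P = -105 + 8P gives P* = 1580/17, x* = 10855/17.
With the subsidy, sellers receive Ps = Pb + 41 for each unit, where Pb is the price buyers pay.
Supply in terms of Pb becomes xs = -105 + 8(Pb + 41) = 223 + 8Pb. Setting this equal to demand: 685 - 0.5Pb = 223 + 8Pb, so Pb = 924/17.
Sellers receive Ps = 924/17 + 41 = 1621/17; x' = 685 − 0.5·(924/17) = 11183/17.
Buyers' price falls by P* − Pb = 1580/17 − 924/17 = 656/17; sellers' price rises by Ps − P* = 1621/17 − 1580/17 = 41/17.
So consumers capture (656/17)/41 = 16/17 of each unit of subsidy.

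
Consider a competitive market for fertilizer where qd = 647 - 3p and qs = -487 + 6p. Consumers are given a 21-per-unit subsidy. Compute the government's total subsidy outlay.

Government cost = 6531

Pre-subsidy: 647 - 3p = -487 + 6p gives p* = 126, q* = 269.
With the rebate, buyers effectively pay pb = ps − 21, where ps is the price sellers receive.
Demand in terms of ps becomes qd = 647 − 3(ps − 21) = 710 - 3ps. Setting this equal to supply: 710 - 3ps = -487 + 6ps, so ps = 133.
Buyers pay pb = 133 − 21 = 112; q' = -487 + 6·133 = 311.
Government outlay = subsidy × quantity = 21 × 311 = 6531.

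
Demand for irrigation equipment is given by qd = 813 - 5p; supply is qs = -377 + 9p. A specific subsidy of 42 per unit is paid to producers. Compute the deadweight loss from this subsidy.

Pre-subsidy: 813 - 5p = -377 + 9p gives p* = 85, q* = 388.
With the subsidy, sellers receive ps = pb + 42 for each unit, where pb is the price buyers pay.
Supply in terms of pb becomes qs = -377 + 9(pb + 42) = 1 + 9pb. Setting this equal to demand: 813 - 5pb = 1 + 9pb, so pb = 58.
Sellers receive ps = 58 + 42 = 100; q' = 813 − 5·58 = 523.
The subsidy expands output by 523 − 388 = 135 past the efficient level; on those units the gap between marginal cost and willingness to pay runs from 0 up to 42.
DWL = ½ × 42 × 135 = 2835.

Deadweight loss = 2835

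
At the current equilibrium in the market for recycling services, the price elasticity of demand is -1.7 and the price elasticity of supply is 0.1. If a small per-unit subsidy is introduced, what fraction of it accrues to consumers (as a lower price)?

Consumer share = 1/18

For a small subsidy around the equilibrium, the benefit split depends on the relative slopes, which at a point are proportional to the elasticities.
Buyer share = εs/(εs + |εd|) = 0.1/(0.1 + 1.7) = 1/18; seller share = |εd|/(εs + |εd|) = 17/18.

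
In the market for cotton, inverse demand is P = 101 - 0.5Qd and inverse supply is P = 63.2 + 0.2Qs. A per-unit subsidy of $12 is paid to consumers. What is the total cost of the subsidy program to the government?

Pre-subsidy: 101 - 0.5Q = 63.2 + 0.2Q gives Q* = 54 and P* = 74.
With the rebate, buyers effectively pay Pb = Ps − 12, where Ps is the price sellers receive.
On the curves, Pb = 101 - 0.5Q and Ps = 63.2 + 0.2Q; the wedge Ps − Pb = 12 gives 63.2 + 0.2Q − (101 - 0.5Q) = 12, so Q' = 498/7.
Then Pb = 101 − 0.5·(498/7) = 458/7 and Ps = 63.2 + 0.2·(498/7) = 542/7.
Government outlay = subsidy × quantity = 12 × 498/7 = 5976/7.

Government cost = 5976/7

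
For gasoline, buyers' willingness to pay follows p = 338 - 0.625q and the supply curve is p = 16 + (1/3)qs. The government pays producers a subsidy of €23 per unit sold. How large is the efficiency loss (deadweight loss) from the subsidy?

Deadweight loss = €276

Pre-subsidy: 338 - 0.625q = 16 + (1/3)q gives q* = 336 and p* = 128.
With the subsidy, sellers receive ps = pb + 23 for each unit, where pb is the price buyers pay.
On the curves, pb = 338 - 0.625q and ps = 16 + (1/3)q; the wedge ps − pb = 23 gives 16 + (1/3)q − (338 - 0.625q) = 23, so q' = 360.
Then pb = 338 − 0.625·360 = 113 and ps = 16 + (1/3)·360 = 136.
The subsidy expands output by 360 − 336 = 24 past the efficient level; on those units the gap between marginal cost and willingness to pay runs from 0 up to 23.
DWL = ½ × 23 × 24 = 276.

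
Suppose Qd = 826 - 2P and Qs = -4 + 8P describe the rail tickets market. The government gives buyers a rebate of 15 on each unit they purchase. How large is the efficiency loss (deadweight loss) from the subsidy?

Deadweight loss = 180

Pre-subsidy: 826 - 2P = -4 + 8P gives P* = 83, Q* = 660.
With the rebate, buyers effectively pay Pb = Ps − 15, where Ps is the price sellers receive.
Demand in terms of Ps becomes Qd = 826 − 2(Ps − 15) = 856 - 2Ps. Setting this equal to supply: 856 - 2Ps = -4 + 8Ps, so Ps = 86.
Buyers pay Pb = 86 − 15 = 71; Q' = -4 + 8·86 = 684.
The subsidy expands output by 684 − 660 = 24 past the efficient level; on those units the gap between marginal cost and willingness to pay runs from 0 up to 15.
DWL = ½ × 15 × 24 = 180.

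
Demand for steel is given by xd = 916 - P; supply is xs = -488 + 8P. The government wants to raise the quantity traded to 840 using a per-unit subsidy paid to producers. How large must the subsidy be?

At x = 840, invert demand for the buyer price: Pb = (916 − 840)/1 = 76; invert supply for the seller price: Ps = (840 − (-488))/8 = 166.
The subsidy must fill the gap: s = Ps − Pb = 166 − 76 = 90.

Required subsidy s = 90 per unit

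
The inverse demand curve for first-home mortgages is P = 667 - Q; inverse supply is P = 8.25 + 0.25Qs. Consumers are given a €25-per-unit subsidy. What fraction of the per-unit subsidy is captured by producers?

Pre-subsidy: 667 - Q = 8.25 + 0.25Q gives Q* = 527 and P* = 140.
With the rebate, buyers effectively pay Pb = Ps − 25, where Ps is the price sellers receive.
On the curves, Pb = 667 - Q and Ps = 8.25 + 0.25Q; the wedge Ps − Pb = 25 gives 8.25 + 0.25Q − (667 - Q) = 25, so Q' = 547.
Then Pb = 667 − 1·547 = 120 and Ps = 8.25 + 0.25·547 = 145.
Buyers' price falls by P* − Pb = 140 − 120 = 20; sellers' price rises by Ps − P* = 145 − 140 = 5.
So producers capture 5/25 = 0.2 of each unit of subsidy.

Producer share = 0.2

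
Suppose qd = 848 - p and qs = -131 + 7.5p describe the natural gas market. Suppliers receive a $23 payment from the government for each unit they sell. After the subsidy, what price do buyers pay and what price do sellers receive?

Pre-subsidy: 848 - p = -131 + 7.5p gives p* = 1958/17, q* = 12458/17.
With the subsidy, sellers receive ps = pb + 23 for each unit, where pb is the price buyers pay.
Supply in terms of pb becomes qs = -131 + 7.5(pb + 23) = 41.5 + 7.5pb. Setting this equal to demand: 848 - pb = 41.5 + 7.5pb, so pb = 1613/17.
Sellers receive ps = 1613/17 + 23 = 2004/17; q' = 848 − 1·(1613/17) = 12803/17.

Buyers pay 1613/17; sellers receive 2004/17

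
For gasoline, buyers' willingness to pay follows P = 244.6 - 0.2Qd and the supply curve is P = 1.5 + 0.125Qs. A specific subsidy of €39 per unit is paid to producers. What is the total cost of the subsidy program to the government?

Government cost = €33852

Pre-subsidy: 244.6 - 0.2Q = 1.5 + 0.125Q gives Q* = 748 and P* = 95.
With the subsidy, sellers receive Ps = Pb + 39 for each unit, where Pb is the price buyers pay.
On the curves, Pb = 244.6 - 0.2Q and Ps = 1.5 + 0.125Q; the wedge Ps − Pb = 39 gives 1.5 + 0.125Q − (244.6 - 0.2Q) = 39, so Q' = 868.
Then Pb = 244.6 − 0.2·868 = 71 and Ps = 1.5 + 0.125·868 = 110.
Government outlay = subsidy × quantity = 39 × 868 = 33852.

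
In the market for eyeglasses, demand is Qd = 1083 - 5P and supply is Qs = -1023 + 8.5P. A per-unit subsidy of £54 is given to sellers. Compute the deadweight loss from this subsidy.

Pre-subsidy: 1083 - 5P = -1023 + 8.5P gives P* = 156, Q* = 303.
With the subsidy, sellers receive Ps = Pb + 54 for each unit, where Pb is the price buyers pay.
Supply in terms of Pb becomes Qs = -1023 + 8.5(Pb + 54) = -564 + 8.5Pb. Setting this equal to demand: 1083 - 5Pb = -564 + 8.5Pb, so Pb = 122.
Sellers receive Ps = 122 + 54 = 176; Q' = 1083 − 5·122 = 473.
The subsidy expands output by 473 − 303 = 170 past the efficient level; on those units the gap between marginal cost and willingness to pay runs from 0 up to 54.
DWL = ½ × 54 × 170 = 4590.

Deadweight loss = £4590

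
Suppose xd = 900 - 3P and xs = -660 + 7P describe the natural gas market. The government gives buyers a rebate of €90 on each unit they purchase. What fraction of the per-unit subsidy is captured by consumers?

Consumer share = 0.7

Pre-subsidy: 900 - 3P = -660 + 7P gives P* = 156, x* = 432.
With the rebate, buyers effectively pay Pb = Ps − 90, where Ps is the price sellers receive.
Demand in terms of Ps becomes xd = 900 − 3(Ps − 90) = 1170 - 3Ps. Setting this equal to supply: 1170 - 3Ps = -660 + 7Ps, so Ps = 183.
Buyers pay Pb = 183 − 90 = 93; x' = -660 + 7·183 = 621.
Buyers' price falls by P* − Pb = 156 − 93 = 63; sellers' price rises by Ps − P* = 183 − 156 = 27.
So consumers capture 63/90 = 0.7 of each unit of subsidy.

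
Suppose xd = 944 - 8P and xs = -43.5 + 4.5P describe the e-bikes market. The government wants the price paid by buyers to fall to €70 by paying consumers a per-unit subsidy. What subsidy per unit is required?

At a buyer price of 70, quantity demanded is 944 − 8·70 = 384.
Sellers supply 384 only when they receive Ps with -43.5 + 4.5·Ps = 384, i.e. Ps = 95.
s = Ps − Pb = 95 − 70 = 25.

Required subsidy s = €25 per unit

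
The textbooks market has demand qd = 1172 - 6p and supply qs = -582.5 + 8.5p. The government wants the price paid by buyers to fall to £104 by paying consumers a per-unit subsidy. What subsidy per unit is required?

At a buyer price of 104, quantity demanded is 1172 − 6·104 = 548.
Sellers supply 548 only when they receive ps with -582.5 + 8.5·ps = 548, i.e. ps = 133.
s = ps − pb = 133 − 104 = 29.

Required subsidy s = £29 per unit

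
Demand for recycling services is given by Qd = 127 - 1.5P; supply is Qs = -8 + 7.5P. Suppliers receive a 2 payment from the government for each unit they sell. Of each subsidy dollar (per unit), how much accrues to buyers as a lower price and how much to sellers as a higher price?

Pre-subsidy: 127 - 1.5P = -8 + 7.5P gives P* = 15, Q* = 104.5.
With the subsidy, sellers receive Ps = Pb + 2 for each unit, where Pb is the price buyers pay.
Supply in terms of Pb becomes Qs = -8 + 7.5(Pb + 2) = 7 + 7.5Pb. Setting this equal to demand: 127 - 1.5Pb = 7 + 7.5Pb, so Pb = 40/3.
Sellers receive Ps = 40/3 + 2 = 46/3; Q' = 127 − 1.5·(40/3) = 107.
Buyers' price falls by P* − Pb = 15 − 40/3 = 5/3; sellers' price rises by Ps − P* = 46/3 − 15 = 1/3.

Buyers gain 5/3 per unit; sellers gain 1/3 per unit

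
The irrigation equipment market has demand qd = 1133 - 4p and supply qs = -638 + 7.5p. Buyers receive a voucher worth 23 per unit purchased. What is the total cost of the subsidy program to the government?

Government cost = 13271

Pre-subsidy: 1133 - 4p = -638 + 7.5p gives p* = 154, q* = 517.
With the rebate, buyers effectively pay pb = ps − 23, where ps is the price sellers receive.
Demand in terms of ps becomes qd = 1133 − 4(ps − 23) = 1225 - 4ps. Setting this equal to supply: 1225 - 4ps = -638 + 7.5ps, so ps = 162.
Buyers pay pb = 162 − 23 = 139; q' = -638 + 7.5·162 = 577.
Government outlay = subsidy × quantity = 23 × 577 = 13271.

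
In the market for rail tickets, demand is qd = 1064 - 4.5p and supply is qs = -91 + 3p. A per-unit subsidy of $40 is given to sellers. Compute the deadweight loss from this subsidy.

Deadweight loss = $1440

Pre-subsidy: 1064 - 4.5p = -91 + 3p gives p* = 154, q* = 371.
With the subsidy, sellers receive ps = pb + 40 for each unit, where pb is the price buyers pay.
Supply in terms of pb becomes qs = -91 + 3(pb + 40) = 29 + 3pb. Setting this equal to demand: 1064 - 4.5pb = 29 + 3pb, so pb = 138.
Sellers receive ps = 138 + 40 = 178; q' = 1064 − 4.5·138 = 443.
The subsidy expands output by 443 − 371 = 72 past the efficient level; on those units the gap between marginal cost and willingness to pay runs from 0 up to 40.
DWL = ½ × 40 × 72 = 1440.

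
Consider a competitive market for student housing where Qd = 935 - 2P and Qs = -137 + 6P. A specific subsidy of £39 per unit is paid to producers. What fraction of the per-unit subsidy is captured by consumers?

Pre-subsidy: 935 - 2P = -137 + 6P gives P* = 134, Q* = 667.
With the subsidy, sellers receive Ps = Pb + 39 for each unit, where Pb is the price buyers pay.
Supply in terms of Pb becomes Qs = -137 + 6(Pb + 39) = 97 + 6Pb. Setting this equal to demand: 935 - 2Pb = 97 + 6Pb, so Pb = 104.75.
Sellers receive Ps = 104.75 + 39 = 143.75; Q' = 935 − 2·104.75 = 725.5.
Buyers' price falls by P* − Pb = 134 − 104.75 = 29.25; sellers' price rises by Ps − P* = 143.75 − 134 = 9.75.
So consumers capture 29.25/39 = 0.75 of each unit of subsidy.

Consumer share = 0.75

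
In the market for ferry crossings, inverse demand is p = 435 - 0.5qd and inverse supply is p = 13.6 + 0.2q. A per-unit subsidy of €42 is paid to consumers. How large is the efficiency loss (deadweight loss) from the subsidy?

Pre-subsidy: 435 - 0.5q = 13.6 + 0.2q gives q* = 602 and p* = 134.
With the rebate, buyers effectively pay pb = ps − 42, where ps is the price sellers receive.
On the curves, pb = 435 - 0.5q and ps = 13.6 + 0.2q; the wedge ps − pb = 42 gives 13.6 + 0.2q − (435 - 0.5q) = 42, so q' = 662.
Then pb = 435 − 0.5·662 = 104 and ps = 13.6 + 0.2·662 = 146.
The subsidy expands output by 662 − 602 = 60 past the efficient level; on those units the gap between marginal cost and willingness to pay runs from 0 up to 42.
DWL = ½ × 42 × 60 = 1260.

Deadweight loss = €1260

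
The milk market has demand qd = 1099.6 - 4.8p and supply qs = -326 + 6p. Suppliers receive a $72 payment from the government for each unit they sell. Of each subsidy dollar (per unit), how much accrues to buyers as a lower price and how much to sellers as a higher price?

Pre-subsidy: 1099.6 - 4.8p = -326 + 6p gives p* = 132, q* = 466.
With the subsidy, sellers receive ps = pb + 72 for each unit, where pb is the price buyers pay.
Supply in terms of pb becomes qs = -326 + 6(pb + 72) = 106 + 6pb. Setting this equal to demand: 1099.6 - 4.8pb = 106 + 6pb, so pb = 92.
Sellers receive ps = 92 + 72 = 164; q' = 1099.6 − 4.8·92 = 658.
Buyers' price falls by p* − pb = 132 − 92 = 40; sellers' price rises by ps − p* = 164 − 132 = 32.

Buyers gain $40 per unit; sellers gain $32 per unit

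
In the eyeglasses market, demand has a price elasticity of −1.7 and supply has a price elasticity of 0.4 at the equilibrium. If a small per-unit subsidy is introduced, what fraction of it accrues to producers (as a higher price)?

For a small subsidy around the equilibrium, the benefit split depends on the relative slopes, which at a point are proportional to the elasticities.
Buyer share = εs/(εs + |εd|) = 0.4/(0.4 + 1.7) = 4/21; seller share = |εd|/(εs + |εd|) = 17/21.
So producers capture 17/21 of the subsidy.

Producer share = 17/21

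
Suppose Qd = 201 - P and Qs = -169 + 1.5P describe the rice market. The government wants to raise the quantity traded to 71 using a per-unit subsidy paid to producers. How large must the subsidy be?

At Q = 71, invert demand for the buyer price: Pb = (201 − 71)/1 = 130; invert supply for the seller price: Ps = (71 − (-169))/1.5 = 160.
The subsidy must fill the gap: s = Ps − Pb = 160 − 130 = 30.

Required subsidy s = 30 per unit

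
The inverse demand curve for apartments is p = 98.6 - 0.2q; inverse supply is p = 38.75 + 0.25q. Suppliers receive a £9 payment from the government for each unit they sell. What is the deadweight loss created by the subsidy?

Pre-subsidy: 98.6 - 0.2q = 38.75 + 0.25q gives q* = 133 and p* = 72.
With the subsidy, sellers receive ps = pb + 9 for each unit, where pb is the price buyers pay.
On the curves, pb = 98.6 - 0.2q and ps = 38.75 + 0.25q; the wedge ps − pb = 9 gives 38.75 + 0.25q − (98.6 - 0.2q) = 9, so q' = 153.
Then pb = 98.6 − 0.2·153 = 68 and ps = 38.75 + 0.25·153 = 77.
The subsidy expands output by 153 − 133 = 20 past the efficient level; on those units the gap between marginal cost and willingness to pay runs from 0 up to 9.
DWL = ½ × 9 × 20 = 90.

Deadweight loss = £90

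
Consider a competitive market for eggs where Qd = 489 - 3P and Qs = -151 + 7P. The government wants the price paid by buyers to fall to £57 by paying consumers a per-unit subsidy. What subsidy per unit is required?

At a buyer price of 57, quantity demanded is 489 − 3·57 = 318.
Sellers supply 318 only when they receive Ps with -151 + 7·Ps = 318, i.e. Ps = 67.
s = Ps − Pb = 67 − 57 = 10.

Required subsidy s = £10 per unit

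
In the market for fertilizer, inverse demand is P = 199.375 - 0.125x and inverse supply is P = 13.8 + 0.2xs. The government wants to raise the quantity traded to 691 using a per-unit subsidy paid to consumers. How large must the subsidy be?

Required subsidy s = 39 per unit

At x = 691, from the demand curve buyers pay Pb = 199.375 − 0.125·691 = 113; from the supply curve sellers need Ps = 13.8 + 0.2·691 = 152.
The subsidy must fill the gap: s = Ps − Pb = 152 − 113 = 39.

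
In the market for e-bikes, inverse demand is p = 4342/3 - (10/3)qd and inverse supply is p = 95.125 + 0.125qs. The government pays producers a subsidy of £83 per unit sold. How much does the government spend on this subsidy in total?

Pre-subsidy: 4342/3 - (10/3)q = 95.125 + 0.125q gives q* = 391 and p* = 144.
With the subsidy, sellers receive ps = pb + 83 for each unit, where pb is the price buyers pay.
On the curves, pb = 4342/3 - (10/3)q and ps = 95.125 + 0.125q; the wedge ps − pb = 83 gives 95.125 + 0.125q − (4342/3 - (10/3)q) = 83, so q' = 415.
Then pb = 4342/3 − (10/3)·415 = 64 and ps = 95.125 + 0.125·415 = 147.
Government outlay = subsidy × quantity = 83 × 415 = 34445.

Government cost = £34445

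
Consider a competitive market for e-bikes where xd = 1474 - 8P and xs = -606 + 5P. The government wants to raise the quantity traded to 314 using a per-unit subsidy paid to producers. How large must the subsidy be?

Required subsidy s = 39 per unit

At x = 314, invert demand for the buyer price: Pb = (1474 − 314)/8 = 145; invert supply for the seller price: Ps = (314 − (-606))/5 = 184.
The subsidy must fill the gap: s = Ps − Pb = 184 − 145 = 39.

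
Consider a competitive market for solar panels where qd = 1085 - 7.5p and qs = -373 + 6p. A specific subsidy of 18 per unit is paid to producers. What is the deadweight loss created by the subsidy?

Deadweight loss = 540

Pre-subsidy: 1085 - 7.5p = -373 + 6p gives p* = 108, q* = 275.
With the subsidy, sellers receive ps = pb + 18 for each unit, where pb is the price buyers pay.
Supply in terms of pb becomes qs = -373 + 6(pb + 18) = -265 + 6pb. Setting this equal to demand: 1085 - 7.5pb = -265 + 6pb, so pb = 100.
Sellers receive ps = 100 + 18 = 118; q' = 1085 − 7.5·100 = 335.
The subsidy expands output by 335 − 275 = 60 past the efficient level; on those units the gap between marginal cost and willingness to pay runs from 0 up to 18.
DWL = ½ × 18 × 60 = 540.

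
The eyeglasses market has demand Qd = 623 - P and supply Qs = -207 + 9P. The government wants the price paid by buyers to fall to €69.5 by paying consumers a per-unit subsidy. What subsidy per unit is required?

At a buyer price of 69.5, quantity demanded is 623 − 1·69.5 = 553.5.
Sellers supply 553.5 only when they receive Ps with -207 + 9·Ps = 553.5, i.e. Ps = 84.5.
s = Ps − Pb = 84.5 − 69.5 = 15.

Required subsidy s = €15 per unit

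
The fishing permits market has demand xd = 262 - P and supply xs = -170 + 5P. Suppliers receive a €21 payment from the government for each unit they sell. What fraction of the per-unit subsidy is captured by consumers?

Consumer share = 5/6

Pre-subsidy: 262 - P = -170 + 5P gives P* = 72, x* = 190.
With the subsidy, sellers receive Ps = Pb + 21 for each unit, where Pb is the price buyers pay.
Supply in terms of Pb becomes xs = -170 + 5(Pb + 21) = -65 + 5Pb. Setting this equal to demand: 262 - Pb = -65 + 5Pb, so Pb = 54.5.
Sellers receive Ps = 54.5 + 21 = 75.5; x' = 262 − 1·54.5 = 207.5.
Buyers' price falls by P* − Pb = 72 − 54.5 = 17.5; sellers' price rises by Ps − P* = 75.5 − 72 = 3.5.
So consumers capture 17.5/21 = 5/6 of each unit of subsidy.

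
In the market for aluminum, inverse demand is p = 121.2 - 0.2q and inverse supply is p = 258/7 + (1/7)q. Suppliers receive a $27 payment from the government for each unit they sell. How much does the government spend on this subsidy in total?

Government cost = $8768.25

Pre-subsidy: 121.2 - 0.2q = 258/7 + (1/7)q gives q* = 246 and p* = 72.
With the subsidy, sellers receive ps = pb + 27 for each unit, where pb is the price buyers pay.
On the curves, pb = 121.2 - 0.2q and ps = 258/7 + (1/7)q; the wedge ps − pb = 27 gives 258/7 + (1/7)q − (121.2 - 0.2q) = 27, so q' = 324.75.
Then pb = 121.2 − 0.2·324.75 = 56.25 and ps = 258/7 + (1/7)·324.75 = 83.25.
Government outlay = subsidy × quantity = 27 × 324.75 = 8768.25.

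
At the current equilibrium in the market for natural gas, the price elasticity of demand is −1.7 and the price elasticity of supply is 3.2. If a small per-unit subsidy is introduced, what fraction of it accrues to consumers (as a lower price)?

Consumer share = 32/49

For a small subsidy around the equilibrium, the benefit split depends on the relative slopes, which at a point are proportional to the elasticities.
Buyer share = εs/(εs + |εd|) = 3.2/(3.2 + 1.7) = 32/49; seller share = |εd|/(εs + |εd|) = 17/49.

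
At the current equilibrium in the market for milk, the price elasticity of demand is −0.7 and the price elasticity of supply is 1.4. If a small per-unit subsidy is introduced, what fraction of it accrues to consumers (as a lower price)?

Consumer share = 2/3

For a small subsidy around the equilibrium, the benefit split depends on the relative slopes, which at a point are proportional to the elasticities.
Buyer share = εs/(εs + |εd|) = 1.4/(1.4 + 0.7) = 2/3; seller share = |εd|/(εs + |εd|) = 1/3.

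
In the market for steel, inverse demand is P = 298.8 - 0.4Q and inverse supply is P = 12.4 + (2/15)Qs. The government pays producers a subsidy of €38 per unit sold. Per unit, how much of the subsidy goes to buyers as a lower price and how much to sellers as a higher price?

Pre-subsidy: 298.8 - 0.4Q = 12.4 + (2/15)Q gives Q* = 537 and P* = 84.
With the subsidy, sellers receive Ps = Pb + 38 for each unit, where Pb is the price buyers pay.
On the curves, Pb = 298.8 - 0.4Q and Ps = 12.4 + (2/15)Q; the wedge Ps − Pb = 38 gives 12.4 + (2/15)Q − (298.8 - 0.4Q) = 38, so Q' = 608.25.
Then Pb = 298.8 − 0.4·608.25 = 55.5 and Ps = 12.4 + (2/15)·608.25 = 93.5.
Buyers' price falls by P* − Pb = 84 − 55.5 = 28.5; sellers' price rises by Ps − P* = 93.5 − 84 = 9.5.

Buyers gain €28.5 per unit; sellers gain €9.5 per unit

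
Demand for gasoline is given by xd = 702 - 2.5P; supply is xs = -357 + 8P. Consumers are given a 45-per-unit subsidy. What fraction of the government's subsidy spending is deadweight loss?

DWL / government spending = 300/3749

Pre-subsidy: 702 - 2.5P = -357 + 8P gives P* = 706/7, x* = 3149/7.
With the rebate, buyers effectively pay Pb = Ps − 45, where Ps is the price sellers receive.
Demand in terms of Ps becomes xd = 702 − 2.5(Ps − 45) = 814.5 - 2.5Ps. Setting this equal to supply: 814.5 - 2.5Ps = -357 + 8Ps, so Ps = 781/7.
Buyers pay Pb = 781/7 − 45 = 466/7; x' = -357 + 8·(781/7) = 3749/7.
ΔCS = ½(3149/7 + 3749/7)(706/7 − 466/7) = 827760/49; ΔPS = ½(3149/7 + 3749/7)(781/7 − 706/7) = 258675/49.
Government spending = 45 × 3749/7 = 168705/7.
DWL = ½ × 45 × (3749/7 − 3149/7) = 13500/7; fraction = (13500/7) / (168705/7) = 300/3749.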